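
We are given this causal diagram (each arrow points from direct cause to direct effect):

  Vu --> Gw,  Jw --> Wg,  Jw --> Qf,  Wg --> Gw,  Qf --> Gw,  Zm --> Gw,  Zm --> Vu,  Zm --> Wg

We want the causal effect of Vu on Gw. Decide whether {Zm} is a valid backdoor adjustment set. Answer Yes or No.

Backdoor paths from Vu to Gw (paths whose first edge points into Vu):
  P1: Vu <- Zm -> Wg <- Jw -> Qf -> Gw
  P2: Vu <- Zm -> Wg -> Gw
  P3: Vu <- Zm -> Gw
Condition 1 (no descendant of Vu in the set): holds — descendants of Vu are {Gw}; none are in {Zm}.
Condition 2 (every backdoor path blocked by {Zm}):
  P1: blocked at fork node Zm ∈ conditioning set.
  P2: blocked at fork node Zm ∈ conditioning set.
  P3: blocked at fork node Zm ∈ conditioning set.
{Zm} satisfies the backdoor criterion.

Yes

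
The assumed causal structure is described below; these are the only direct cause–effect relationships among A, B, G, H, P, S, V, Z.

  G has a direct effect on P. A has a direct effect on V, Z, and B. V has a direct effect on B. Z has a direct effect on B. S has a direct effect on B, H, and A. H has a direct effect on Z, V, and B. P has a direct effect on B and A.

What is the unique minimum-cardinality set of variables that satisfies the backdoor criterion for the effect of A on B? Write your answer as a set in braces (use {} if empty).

Variables eligible for adjustment (non-descendants of A, excluding A and B): {G, H, P, S}.
Backdoor paths from A to B:
  P1: A <- P -> B
  P2: A <- S -> H -> Z -> B
  P3: A <- S -> H -> V -> B
  P4: A <- S -> H -> B
  P5: A <- S -> B
The empty set is not sufficient: P1 (A <- P -> B) has no collider blocking it and no conditioned non-collider, so it is open.
Try {P, S}:
  P1: blocked at fork node P ∈ conditioning set.
  P2: blocked at fork node S ∈ conditioning set.
  P3: blocked at fork node S ∈ conditioning set.
  P4: blocked at fork node S ∈ conditioning set.
  P5: blocked at fork node S ∈ conditioning set.
{P, S} contains no descendant of A and blocks every backdoor path.
Every element of {P, S} is needed (dropping P leaves P1 open; dropping S leaves P2 open), so no proper subset is valid.
Among all size-2 subsets of the eligible variables, only {P, S} blocks every backdoor path, so it is the unique smallest valid adjustment set.

{P, S}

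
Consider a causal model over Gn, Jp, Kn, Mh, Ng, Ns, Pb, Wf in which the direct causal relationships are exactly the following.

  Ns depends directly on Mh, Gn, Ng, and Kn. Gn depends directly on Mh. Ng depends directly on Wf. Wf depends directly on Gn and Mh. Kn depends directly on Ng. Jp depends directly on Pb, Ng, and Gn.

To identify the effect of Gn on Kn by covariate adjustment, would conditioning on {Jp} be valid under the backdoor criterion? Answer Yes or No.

Backdoor paths from Gn to Kn (paths whose first edge points into Gn):
  P1: Gn <- Mh -> Wf -> Ng -> Kn
  P2: Gn <- Mh -> Wf -> Ng -> Ns <- Kn
  P3: Gn <- Mh -> Ns <- Ng -> Kn
  P4: Gn <- Mh -> Ns <- Kn
Condition 1 (no descendant of Gn in the set): FAILS — Jp is a descendant of Gn.
Condition 2 (every backdoor path blocked by {Jp}):
  P1: open — no interior node is in the conditioning set.
  P2: blocked at collider Ns (neither it nor any descendant is in the conditioning set).
  P3: blocked at collider Ns (neither it nor any descendant is in the conditioning set).
  P4: blocked at collider Ns (neither it nor any descendant is in the conditioning set).
{Jp} does not satisfy the backdoor criterion.

No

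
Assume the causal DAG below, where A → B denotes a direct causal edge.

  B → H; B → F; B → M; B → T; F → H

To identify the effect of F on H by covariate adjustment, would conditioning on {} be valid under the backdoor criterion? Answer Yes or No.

No

Backdoor paths from F to H (paths whose first edge points into F):
  P1: F <- B -> H
Condition 1 (no descendant of F in the set): holds — descendants of F are {H}; none are in {}.
Condition 2 (every backdoor path blocked by {}):
  P1: open — no interior node is in the conditioning set.
{} does not satisfy the backdoor criterion.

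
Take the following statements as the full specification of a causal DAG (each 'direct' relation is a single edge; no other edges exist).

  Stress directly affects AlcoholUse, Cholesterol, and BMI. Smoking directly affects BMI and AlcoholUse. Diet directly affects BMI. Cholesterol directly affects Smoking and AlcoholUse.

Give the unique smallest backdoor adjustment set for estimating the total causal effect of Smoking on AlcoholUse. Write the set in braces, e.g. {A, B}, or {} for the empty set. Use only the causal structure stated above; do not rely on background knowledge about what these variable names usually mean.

Variables eligible for adjustment (non-descendants of Smoking, excluding Smoking and AlcoholUse): {Cholesterol, Diet, Stress}.
Backdoor paths from Smoking to AlcoholUse:
  P1: Smoking <- Cholesterol <- Stress -> AlcoholUse
  P2: Smoking <- Cholesterol -> AlcoholUse
The empty set is not sufficient: P1 (Smoking <- Cholesterol <- Stress -> AlcoholUse) has no collider blocking it and no conditioned non-collider, so it is open.
Try {Cholesterol}:
  P1: blocked at chain node Cholesterol ∈ conditioning set.
  P2: blocked at fork node Cholesterol ∈ conditioning set.
{Cholesterol} contains no descendant of Smoking and blocks every backdoor path.
No other singleton works — e.g. {Stress} leaves P2 open — so {Cholesterol} is the unique smallest valid adjustment set.

{Cholesterol}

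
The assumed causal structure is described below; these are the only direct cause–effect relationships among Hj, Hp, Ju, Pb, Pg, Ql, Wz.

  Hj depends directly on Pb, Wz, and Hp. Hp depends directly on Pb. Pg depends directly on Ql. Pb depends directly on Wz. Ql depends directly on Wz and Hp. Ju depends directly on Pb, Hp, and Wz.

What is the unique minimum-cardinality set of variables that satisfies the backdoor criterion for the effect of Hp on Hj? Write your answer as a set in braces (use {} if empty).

{Pb}

Variables eligible for adjustment (non-descendants of Hp, excluding Hp and Hj): {Pb, Wz}.
Backdoor paths from Hp to Hj:
  P1: Hp <- Pb <- Wz -> Hj
  P2: Hp <- Pb -> Ju <- Wz -> Hj
  P3: Hp <- Pb -> Hj
The empty set is not sufficient: P1 (Hp <- Pb <- Wz -> Hj) has no collider blocking it and no conditioned non-collider, so it is open.
Try {Pb}:
  P1: blocked at chain node Pb ∈ conditioning set.
  P2: blocked at fork node Pb ∈ conditioning set.
  P3: blocked at fork node Pb ∈ conditioning set.
{Pb} contains no descendant of Hp and blocks every backdoor path.
No other singleton works — e.g. {Wz} leaves P3 open — so {Pb} is the unique smallest valid adjustment set.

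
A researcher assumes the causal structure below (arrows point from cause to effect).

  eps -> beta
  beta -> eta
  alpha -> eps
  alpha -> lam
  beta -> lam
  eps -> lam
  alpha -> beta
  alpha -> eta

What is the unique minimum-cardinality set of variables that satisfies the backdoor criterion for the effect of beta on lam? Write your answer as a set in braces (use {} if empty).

{alpha, eps}

Variables eligible for adjustment (non-descendants of beta, excluding beta and lam): {alpha, eps}.
Backdoor paths from beta to lam:
  P1: beta <- alpha -> eps -> lam
  P2: beta <- alpha -> lam
  P3: beta <- eps <- alpha -> lam
  P4: beta <- eps -> lam
The empty set is not sufficient: P1 (beta <- alpha -> eps -> lam) has no collider blocking it and no conditioned non-collider, so it is open.
Try {alpha, eps}:
  P1: blocked at fork node alpha ∈ conditioning set.
  P2: blocked at fork node alpha ∈ conditioning set.
  P3: blocked at chain node eps ∈ conditioning set.
  P4: blocked at fork node eps ∈ conditioning set.
{alpha, eps} contains no descendant of beta and blocks every backdoor path.
Every element of {alpha, eps} is needed (dropping alpha leaves P2 open; dropping eps leaves P4 open), so no proper subset is valid.
Among all size-2 subsets of the eligible variables, only {alpha, eps} blocks every backdoor path, so it is the unique smallest valid adjustment set.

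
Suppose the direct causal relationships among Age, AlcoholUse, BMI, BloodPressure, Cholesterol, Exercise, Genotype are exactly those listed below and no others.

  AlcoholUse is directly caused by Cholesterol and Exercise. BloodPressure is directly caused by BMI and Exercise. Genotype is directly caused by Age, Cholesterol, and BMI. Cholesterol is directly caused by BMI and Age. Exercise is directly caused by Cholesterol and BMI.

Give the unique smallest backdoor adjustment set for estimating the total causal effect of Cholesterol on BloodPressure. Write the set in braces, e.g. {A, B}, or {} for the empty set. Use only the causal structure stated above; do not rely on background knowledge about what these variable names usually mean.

Variables eligible for adjustment (non-descendants of Cholesterol, excluding Cholesterol and BloodPressure): {Age, BMI}.
Backdoor paths from Cholesterol to BloodPressure:
  P1: Cholesterol <- BMI -> Exercise -> BloodPressure
  P2: Cholesterol <- BMI -> BloodPressure
  P3: Cholesterol <- Age -> Genotype <- BMI -> Exercise -> BloodPressure
  P4: Cholesterol <- Age -> Genotype <- BMI -> BloodPressure
The empty set is not sufficient: P1 (Cholesterol <- BMI -> Exercise -> BloodPressure) has no collider blocking it and no conditioned non-collider, so it is open.
Try {BMI}:
  P1: blocked at fork node BMI ∈ conditioning set.
  P2: blocked at fork node BMI ∈ conditioning set.
  P3: blocked at collider Genotype (neither it nor any descendant is in the conditioning set).
  P4: blocked at collider Genotype (neither it nor any descendant is in the conditioning set).
{BMI} contains no descendant of Cholesterol and blocks every backdoor path.
No other singleton works — e.g. {Age} leaves P1 open — so {BMI} is the unique smallest valid adjustment set.

{BMI}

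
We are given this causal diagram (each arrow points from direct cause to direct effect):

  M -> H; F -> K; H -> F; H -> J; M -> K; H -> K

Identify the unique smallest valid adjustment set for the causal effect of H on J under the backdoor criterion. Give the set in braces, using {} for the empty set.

Variables eligible for adjustment (non-descendants of H, excluding H and J): {M}.
Backdoor paths from H to J:
  (none)
With no backdoor paths the empty set already satisfies the criterion, and it is trivially minimal.

{}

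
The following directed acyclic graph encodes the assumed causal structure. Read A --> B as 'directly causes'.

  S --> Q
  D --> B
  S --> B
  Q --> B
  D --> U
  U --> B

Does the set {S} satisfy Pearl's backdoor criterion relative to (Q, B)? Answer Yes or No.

Backdoor paths from Q to B (paths whose first edge points into Q):
  P1: Q <- S -> B
Condition 1 (no descendant of Q in the set): holds — descendants of Q are {B}; none are in {S}.
Condition 2 (every backdoor path blocked by {S}):
  P1: blocked at fork node S ∈ conditioning set.
{S} satisfies the backdoor criterion.

Yes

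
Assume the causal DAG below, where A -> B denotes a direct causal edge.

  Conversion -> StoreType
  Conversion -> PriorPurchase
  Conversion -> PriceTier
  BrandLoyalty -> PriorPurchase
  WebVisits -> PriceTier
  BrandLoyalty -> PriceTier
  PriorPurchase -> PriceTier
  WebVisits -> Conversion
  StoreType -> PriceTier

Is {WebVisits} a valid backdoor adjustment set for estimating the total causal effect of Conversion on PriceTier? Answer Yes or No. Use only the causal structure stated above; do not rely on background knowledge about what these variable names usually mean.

Yes

Backdoor paths from Conversion to PriceTier (paths whose first edge points into Conversion):
  P1: Conversion <- WebVisits -> PriceTier
Condition 1 (no descendant of Conversion in the set): holds — descendants of Conversion are {PriceTier, PriorPurchase, StoreType}; none are in {WebVisits}.
Condition 2 (every backdoor path blocked by {WebVisits}):
  P1: blocked at fork node WebVisits ∈ conditioning set.
{WebVisits} satisfies the backdoor criterion.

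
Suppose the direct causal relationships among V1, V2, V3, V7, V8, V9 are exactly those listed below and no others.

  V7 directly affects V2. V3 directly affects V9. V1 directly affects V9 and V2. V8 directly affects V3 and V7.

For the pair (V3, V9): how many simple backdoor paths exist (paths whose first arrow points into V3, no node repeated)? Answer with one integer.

A backdoor path from V3 to V9 is any simple undirected path whose first edge points into V3 (i.e. leaves V3 via a parent).
Parents of V3: {V8}.
Enumerating:
  P1: V3 <- V8 -> V7 -> V2 <- V1 -> V9
That exhausts the simple backdoor paths. Count: 1.

1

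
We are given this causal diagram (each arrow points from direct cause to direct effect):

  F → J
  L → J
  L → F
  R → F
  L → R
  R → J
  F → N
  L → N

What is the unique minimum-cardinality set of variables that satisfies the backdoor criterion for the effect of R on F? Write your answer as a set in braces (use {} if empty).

Variables eligible for adjustment (non-descendants of R, excluding R and F): {L}.
Backdoor paths from R to F:
  P1: R <- L -> F
  P2: R <- L -> N <- F
  P3: R <- L -> J <- F
The empty set is not sufficient: P1 (R <- L -> F) has no collider blocking it and no conditioned non-collider, so it is open.
Try {L}:
  P1: blocked at fork node L ∈ conditioning set.
  P2: blocked at fork node L ∈ conditioning set.
  P3: blocked at fork node L ∈ conditioning set.
{L} contains no descendant of R and blocks every backdoor path.
{L} is the unique smallest valid adjustment set.

{L}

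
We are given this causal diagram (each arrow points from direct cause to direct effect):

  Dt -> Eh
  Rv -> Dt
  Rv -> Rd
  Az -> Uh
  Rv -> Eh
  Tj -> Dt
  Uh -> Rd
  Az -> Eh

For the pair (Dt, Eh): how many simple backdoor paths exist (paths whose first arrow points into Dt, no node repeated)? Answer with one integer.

2

A backdoor path from Dt to Eh is any simple undirected path whose first edge points into Dt (i.e. leaves Dt via a parent).
Parents of Dt: {Rv, Tj}.
Enumerating:
  P1: Dt <- Rv -> Rd <- Uh <- Az -> Eh
  P2: Dt <- Rv -> Eh
That exhausts the simple backdoor paths. Count: 2.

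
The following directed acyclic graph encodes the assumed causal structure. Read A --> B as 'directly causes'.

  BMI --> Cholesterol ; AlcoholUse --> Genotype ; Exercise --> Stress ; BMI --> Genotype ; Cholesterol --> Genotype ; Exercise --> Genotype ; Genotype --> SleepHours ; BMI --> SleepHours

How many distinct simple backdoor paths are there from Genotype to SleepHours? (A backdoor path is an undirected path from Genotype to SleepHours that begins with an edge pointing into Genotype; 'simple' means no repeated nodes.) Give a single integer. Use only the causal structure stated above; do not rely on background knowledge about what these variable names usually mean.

A backdoor path from Genotype to SleepHours is any simple undirected path whose first edge points into Genotype (i.e. leaves Genotype via a parent).
Parents of Genotype: {AlcoholUse, BMI, Cholesterol, Exercise}.
Enumerating:
  P1: Genotype <- BMI -> SleepHours
  P2: Genotype <- Cholesterol <- BMI -> SleepHours
That exhausts the simple backdoor paths. Count: 2.

2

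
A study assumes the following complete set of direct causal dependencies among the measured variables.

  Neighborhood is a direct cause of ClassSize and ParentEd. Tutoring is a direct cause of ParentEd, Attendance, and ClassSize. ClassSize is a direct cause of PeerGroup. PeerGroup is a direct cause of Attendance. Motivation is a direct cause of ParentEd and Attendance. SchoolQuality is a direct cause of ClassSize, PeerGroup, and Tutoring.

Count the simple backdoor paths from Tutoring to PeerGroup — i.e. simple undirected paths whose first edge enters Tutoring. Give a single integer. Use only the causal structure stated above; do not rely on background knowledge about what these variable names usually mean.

3

A backdoor path from Tutoring to PeerGroup is any simple undirected path whose first edge points into Tutoring (i.e. leaves Tutoring via a parent).
Parents of Tutoring: {SchoolQuality}.
Enumerating:
  P1: Tutoring <- SchoolQuality -> ClassSize <- Neighborhood -> ParentEd <- Motivation -> Attendance <- PeerGroup
  P2: Tutoring <- SchoolQuality -> ClassSize -> PeerGroup
  P3: Tutoring <- SchoolQuality -> PeerGroup
That exhausts the simple backdoor paths. Count: 3.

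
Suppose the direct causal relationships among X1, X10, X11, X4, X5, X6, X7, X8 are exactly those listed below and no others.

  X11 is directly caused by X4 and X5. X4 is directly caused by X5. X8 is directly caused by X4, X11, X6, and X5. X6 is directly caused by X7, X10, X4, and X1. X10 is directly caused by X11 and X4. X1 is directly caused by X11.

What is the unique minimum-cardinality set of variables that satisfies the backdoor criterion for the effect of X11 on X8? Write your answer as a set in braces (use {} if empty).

Variables eligible for adjustment (non-descendants of X11, excluding X11 and X8): {X4, X5, X7}.
Backdoor paths from X11 to X8:
  P1: X11 <- X5 -> X4 -> X10 -> X6 -> X8
  P2: X11 <- X5 -> X4 -> X6 -> X8
  P3: X11 <- X5 -> X4 -> X8
  P4: X11 <- X5 -> X8
  P5: X11 <- X4 <- X5 -> X8
  P6: X11 <- X4 -> X10 -> X6 -> X8
  P7: X11 <- X4 -> X6 -> X8
  P8: X11 <- X4 -> X8
The empty set is not sufficient: P1 (X11 <- X5 -> X4 -> X10 -> X6 -> X8) has no collider blocking it and no conditioned non-collider, so it is open.
Try {X4, X5}:
  P1: blocked at fork node X5 ∈ conditioning set.
  P2: blocked at fork node X5 ∈ conditioning set.
  P3: blocked at fork node X5 ∈ conditioning set.
  P4: blocked at fork node X5 ∈ conditioning set.
  P5: blocked at chain node X4 ∈ conditioning set.
  P6: blocked at fork node X4 ∈ conditioning set.
  P7: blocked at fork node X4 ∈ conditioning set.
  P8: blocked at fork node X4 ∈ conditioning set.
{X4, X5} contains no descendant of X11 and blocks every backdoor path.
Every element of {X4, X5} is needed (dropping X4 leaves P6 open; dropping X5 leaves P4 open), so no proper subset is valid.
Among all size-2 subsets of the eligible variables, only {X4, X5} blocks every backdoor path, so it is the unique smallest valid adjustment set.

{X4, X5}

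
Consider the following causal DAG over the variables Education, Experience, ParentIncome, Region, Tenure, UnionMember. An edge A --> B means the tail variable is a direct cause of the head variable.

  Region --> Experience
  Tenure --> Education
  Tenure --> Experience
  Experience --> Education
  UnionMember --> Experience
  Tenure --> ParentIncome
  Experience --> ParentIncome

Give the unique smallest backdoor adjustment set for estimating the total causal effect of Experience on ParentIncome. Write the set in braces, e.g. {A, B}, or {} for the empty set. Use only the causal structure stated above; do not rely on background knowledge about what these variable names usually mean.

{Tenure}

Variables eligible for adjustment (non-descendants of Experience, excluding Experience and ParentIncome): {Region, Tenure, UnionMember}.
Backdoor paths from Experience to ParentIncome:
  P1: Experience <- Tenure -> ParentIncome
The empty set is not sufficient: P1 (Experience <- Tenure -> ParentIncome) has no collider blocking it and no conditioned non-collider, so it is open.
Try {Tenure}:
  P1: blocked at fork node Tenure ∈ conditioning set.
{Tenure} contains no descendant of Experience and blocks every backdoor path.
No other singleton works — e.g. {UnionMember} leaves P1 open — so {Tenure} is the unique smallest valid adjustment set.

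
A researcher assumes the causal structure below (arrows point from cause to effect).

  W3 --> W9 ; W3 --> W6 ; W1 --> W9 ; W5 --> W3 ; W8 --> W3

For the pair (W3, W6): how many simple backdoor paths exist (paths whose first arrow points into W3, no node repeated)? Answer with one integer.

A backdoor path from W3 to W6 is any simple undirected path whose first edge points into W3 (i.e. leaves W3 via a parent).
Parents of W3: {W5, W8}.
No simple path from any parent of W3 reaches W6 without revisiting W3, so there are no backdoor paths.

0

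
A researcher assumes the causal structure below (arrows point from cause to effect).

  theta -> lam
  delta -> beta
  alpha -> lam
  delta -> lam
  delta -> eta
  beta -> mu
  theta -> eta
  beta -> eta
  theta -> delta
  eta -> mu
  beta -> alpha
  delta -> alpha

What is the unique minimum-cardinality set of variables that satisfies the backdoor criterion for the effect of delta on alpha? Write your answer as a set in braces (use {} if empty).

Variables eligible for adjustment (non-descendants of delta, excluding delta and alpha): {theta}.
Backdoor paths from delta to alpha:
  P1: delta <- theta -> lam <- alpha
  P2: delta <- theta -> eta <- beta -> alpha
  P3: delta <- theta -> eta -> mu <- beta -> alpha
Each backdoor path contains an unconditioned collider, so every path is already blocked with the empty conditioning set:
  P1: blocked at collider lam (neither it nor any descendant is in the conditioning set).
  P2: blocked at collider eta (neither it nor any descendant is in the conditioning set).
  P3: blocked at collider mu (neither it nor any descendant is in the conditioning set).
The empty set is therefore the unique smallest valid set.

{}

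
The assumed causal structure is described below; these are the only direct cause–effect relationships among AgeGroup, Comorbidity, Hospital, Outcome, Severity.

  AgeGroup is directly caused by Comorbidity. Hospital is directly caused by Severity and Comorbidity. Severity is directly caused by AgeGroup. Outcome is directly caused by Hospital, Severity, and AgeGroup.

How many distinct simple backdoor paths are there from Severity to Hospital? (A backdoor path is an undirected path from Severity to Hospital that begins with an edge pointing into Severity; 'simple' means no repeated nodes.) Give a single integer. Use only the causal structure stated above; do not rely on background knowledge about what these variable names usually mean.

A backdoor path from Severity to Hospital is any simple undirected path whose first edge points into Severity (i.e. leaves Severity via a parent).
Parents of Severity: {AgeGroup}.
Enumerating:
  P1: Severity <- AgeGroup <- Comorbidity -> Hospital
  P2: Severity <- AgeGroup -> Outcome <- Hospital
That exhausts the simple backdoor paths. Count: 2.

2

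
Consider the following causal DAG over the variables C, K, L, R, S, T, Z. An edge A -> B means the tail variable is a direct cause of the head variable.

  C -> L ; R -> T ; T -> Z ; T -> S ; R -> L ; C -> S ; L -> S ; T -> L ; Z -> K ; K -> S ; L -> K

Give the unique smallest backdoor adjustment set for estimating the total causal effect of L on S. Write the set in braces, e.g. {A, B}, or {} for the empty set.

Variables eligible for adjustment (non-descendants of L, excluding L and S): {C, R, T, Z}.
Backdoor paths from L to S:
  P1: L <- R -> T -> Z -> K -> S
  P2: L <- R -> T -> S
  P3: L <- T -> Z -> K -> S
  P4: L <- T -> S
  P5: L <- C -> S
The empty set is not sufficient: P1 (L <- R -> T -> Z -> K -> S) has no collider blocking it and no conditioned non-collider, so it is open.
Try {C, T}:
  P1: blocked at chain node T ∈ conditioning set.
  P2: blocked at chain node T ∈ conditioning set.
  P3: blocked at fork node T ∈ conditioning set.
  P4: blocked at fork node T ∈ conditioning set.
  P5: blocked at fork node C ∈ conditioning set.
{C, T} contains no descendant of L and blocks every backdoor path.
Every element of {C, T} is needed (dropping C leaves P5 open; dropping T leaves P1 open), so no proper subset is valid.
Among all size-2 subsets of the eligible variables, only {C, T} blocks every backdoor path, so it is the unique smallest valid adjustment set.

{C, T}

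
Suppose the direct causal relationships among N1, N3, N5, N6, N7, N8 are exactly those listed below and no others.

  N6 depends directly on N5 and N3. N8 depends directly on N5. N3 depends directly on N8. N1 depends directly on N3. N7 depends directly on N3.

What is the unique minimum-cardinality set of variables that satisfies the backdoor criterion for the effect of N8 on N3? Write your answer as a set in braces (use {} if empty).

{}

Variables eligible for adjustment (non-descendants of N8, excluding N8 and N3): {N5}.
Backdoor paths from N8 to N3:
  P1: N8 <- N5 -> N6 <- N3
Each backdoor path contains an unconditioned collider, so every path is already blocked with the empty conditioning set:
  P1: blocked at collider N6 (neither it nor any descendant is in the conditioning set).
The empty set is therefore the unique smallest valid set.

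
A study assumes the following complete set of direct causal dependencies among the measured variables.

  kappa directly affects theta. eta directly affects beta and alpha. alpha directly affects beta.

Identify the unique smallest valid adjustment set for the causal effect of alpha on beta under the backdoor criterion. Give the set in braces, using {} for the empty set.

{eta}

Variables eligible for adjustment (non-descendants of alpha, excluding alpha and beta): {eta, kappa, theta}.
Backdoor paths from alpha to beta:
  P1: alpha <- eta -> beta
The empty set is not sufficient: P1 (alpha <- eta -> beta) has no collider blocking it and no conditioned non-collider, so it is open.
Try {eta}:
  P1: blocked at fork node eta ∈ conditioning set.
{eta} contains no descendant of alpha and blocks every backdoor path.
No other singleton works — e.g. {kappa} leaves P1 open — so {eta} is the unique smallest valid adjustment set.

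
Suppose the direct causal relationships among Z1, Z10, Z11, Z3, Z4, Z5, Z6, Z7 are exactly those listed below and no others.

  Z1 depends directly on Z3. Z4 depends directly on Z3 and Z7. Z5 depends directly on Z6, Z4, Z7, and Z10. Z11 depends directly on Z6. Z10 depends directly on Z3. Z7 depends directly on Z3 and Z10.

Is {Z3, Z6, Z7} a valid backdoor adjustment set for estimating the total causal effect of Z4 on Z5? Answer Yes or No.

Backdoor paths from Z4 to Z5 (paths whose first edge points into Z4):
  P1: Z4 <- Z3 -> Z10 -> Z7 -> Z5
  P2: Z4 <- Z3 -> Z10 -> Z5
  P3: Z4 <- Z3 -> Z7 <- Z10 -> Z5
  P4: Z4 <- Z3 -> Z7 -> Z5
  P5: Z4 <- Z7 <- Z3 -> Z10 -> Z5
  P6: Z4 <- Z7 <- Z10 -> Z5
  P7: Z4 <- Z7 -> Z5
Condition 1 (no descendant of Z4 in the set): holds — descendants of Z4 are {Z5}; none are in {Z3, Z6, Z7}.
Condition 2 (every backdoor path blocked by {Z3, Z6, Z7}):
  P1: blocked at fork node Z3 ∈ conditioning set.
  P2: blocked at fork node Z3 ∈ conditioning set.
  P3: blocked at fork node Z3 ∈ conditioning set.
  P4: blocked at fork node Z3 ∈ conditioning set.
  P5: blocked at chain node Z7 ∈ conditioning set.
  P6: blocked at chain node Z7 ∈ conditioning set.
  P7: blocked at fork node Z7 ∈ conditioning set.
{Z3, Z6, Z7} satisfies the backdoor criterion.

Yes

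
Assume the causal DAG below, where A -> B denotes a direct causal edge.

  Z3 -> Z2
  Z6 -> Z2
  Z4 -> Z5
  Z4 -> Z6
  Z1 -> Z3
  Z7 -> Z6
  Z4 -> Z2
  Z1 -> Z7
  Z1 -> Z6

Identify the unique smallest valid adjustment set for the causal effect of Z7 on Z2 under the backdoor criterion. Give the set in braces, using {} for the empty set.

{Z1}

Variables eligible for adjustment (non-descendants of Z7, excluding Z7 and Z2): {Z1, Z3, Z4, Z5}.
Backdoor paths from Z7 to Z2:
  P1: Z7 <- Z1 -> Z3 -> Z2
  P2: Z7 <- Z1 -> Z6 <- Z4 -> Z2
  P3: Z7 <- Z1 -> Z6 -> Z2
The empty set is not sufficient: P1 (Z7 <- Z1 -> Z3 -> Z2) has no collider blocking it and no conditioned non-collider, so it is open.
Try {Z1}:
  P1: blocked at fork node Z1 ∈ conditioning set.
  P2: blocked at fork node Z1 ∈ conditioning set.
  P3: blocked at fork node Z1 ∈ conditioning set.
{Z1} contains no descendant of Z7 and blocks every backdoor path.
No other singleton works — e.g. {Z4} leaves P1 open — so {Z1} is the unique smallest valid adjustment set.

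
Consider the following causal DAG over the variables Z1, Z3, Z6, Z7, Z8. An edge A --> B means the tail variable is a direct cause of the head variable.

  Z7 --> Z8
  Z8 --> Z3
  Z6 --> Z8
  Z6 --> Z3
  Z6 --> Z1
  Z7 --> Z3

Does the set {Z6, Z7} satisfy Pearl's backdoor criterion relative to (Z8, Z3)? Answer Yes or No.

Backdoor paths from Z8 to Z3 (paths whose first edge points into Z8):
  P1: Z8 <- Z6 -> Z3
  P2: Z8 <- Z7 -> Z3
Condition 1 (no descendant of Z8 in the set): holds — descendants of Z8 are {Z3}; none are in {Z6, Z7}.
Condition 2 (every backdoor path blocked by {Z6, Z7}):
  P1: blocked at fork node Z6 ∈ conditioning set.
  P2: blocked at fork node Z7 ∈ conditioning set.
{Z6, Z7} satisfies the backdoor criterion.

Yes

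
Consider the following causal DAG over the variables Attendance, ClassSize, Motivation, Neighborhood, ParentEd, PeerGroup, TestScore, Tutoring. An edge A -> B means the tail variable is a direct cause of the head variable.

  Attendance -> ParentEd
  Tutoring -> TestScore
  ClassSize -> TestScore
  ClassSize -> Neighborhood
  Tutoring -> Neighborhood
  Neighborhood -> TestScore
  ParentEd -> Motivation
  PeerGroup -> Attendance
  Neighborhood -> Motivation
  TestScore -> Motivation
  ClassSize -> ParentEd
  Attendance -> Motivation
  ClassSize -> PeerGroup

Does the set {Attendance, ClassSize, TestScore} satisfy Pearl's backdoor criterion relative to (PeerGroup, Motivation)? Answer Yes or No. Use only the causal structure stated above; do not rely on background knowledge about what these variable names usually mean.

Backdoor paths from PeerGroup to Motivation (paths whose first edge points into PeerGroup):
  P1: PeerGroup <- ClassSize -> Neighborhood <- Tutoring -> TestScore -> Motivation
  P2: PeerGroup <- ClassSize -> Neighborhood -> TestScore -> Motivation
  P3: PeerGroup <- ClassSize -> Neighborhood -> Motivation
  P4: PeerGroup <- ClassSize -> TestScore <- Tutoring -> Neighborhood -> Motivation
  P5: PeerGroup <- ClassSize -> TestScore <- Neighborhood -> Motivation
  P6: PeerGroup <- ClassSize -> TestScore -> Motivation
  P7: PeerGroup <- ClassSize -> ParentEd <- Attendance -> Motivation
  P8: PeerGroup <- ClassSize -> ParentEd -> Motivation
Condition 1 (no descendant of PeerGroup in the set): FAILS — Attendance is a descendant of PeerGroup.
Condition 2 (every backdoor path blocked by {Attendance, ClassSize, TestScore}):
  P1: blocked at fork node ClassSize ∈ conditioning set.
  P2: blocked at fork node ClassSize ∈ conditioning set.
  P3: blocked at fork node ClassSize ∈ conditioning set.
  P4: blocked at fork node ClassSize ∈ conditioning set.
  P5: blocked at fork node ClassSize ∈ conditioning set.
  P6: blocked at fork node ClassSize ∈ conditioning set.
  P7: blocked at fork node ClassSize ∈ conditioning set.
  P8: blocked at fork node ClassSize ∈ conditioning set.
{Attendance, ClassSize, TestScore} does not satisfy the backdoor criterion.

No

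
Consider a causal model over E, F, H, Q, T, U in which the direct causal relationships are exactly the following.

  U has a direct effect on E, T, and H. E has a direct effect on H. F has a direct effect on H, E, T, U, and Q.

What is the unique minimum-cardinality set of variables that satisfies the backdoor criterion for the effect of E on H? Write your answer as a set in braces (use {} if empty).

{F, U}

Variables eligible for adjustment (non-descendants of E, excluding E and H): {F, Q, T, U}.
Backdoor paths from E to H:
  P1: E <- F -> U -> H
  P2: E <- F -> T <- U -> H
  P3: E <- F -> H
  P4: E <- U <- F -> H
  P5: E <- U -> T <- F -> H
  P6: E <- U -> H
The empty set is not sufficient: P1 (E <- F -> U -> H) has no collider blocking it and no conditioned non-collider, so it is open.
Try {F, U}:
  P1: blocked at fork node F ∈ conditioning set.
  P2: blocked at fork node F ∈ conditioning set.
  P3: blocked at fork node F ∈ conditioning set.
  P4: blocked at chain node U ∈ conditioning set.
  P5: blocked at fork node U ∈ conditioning set.
  P6: blocked at fork node U ∈ conditioning set.
{F, U} contains no descendant of E and blocks every backdoor path.
Every element of {F, U} is needed (dropping F leaves P3 open; dropping U leaves P6 open), so no proper subset is valid.
Among all size-2 subsets of the eligible variables, only {F, U} blocks every backdoor path, so it is the unique smallest valid adjustment set.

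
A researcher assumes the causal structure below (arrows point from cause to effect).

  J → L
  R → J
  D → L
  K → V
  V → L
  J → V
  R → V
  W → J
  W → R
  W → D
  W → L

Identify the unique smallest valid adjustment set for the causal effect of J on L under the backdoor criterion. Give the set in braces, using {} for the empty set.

Variables eligible for adjustment (non-descendants of J, excluding J and L): {D, K, R, W}.
Backdoor paths from J to L:
  P1: J <- W -> R -> V -> L
  P2: J <- W -> D -> L
  P3: J <- W -> L
  P4: J <- R <- W -> D -> L
  P5: J <- R <- W -> L
  P6: J <- R -> V -> L
The empty set is not sufficient: P1 (J <- W -> R -> V -> L) has no collider blocking it and no conditioned non-collider, so it is open.
Try {R, W}:
  P1: blocked at fork node W ∈ conditioning set.
  P2: blocked at fork node W ∈ conditioning set.
  P3: blocked at fork node W ∈ conditioning set.
  P4: blocked at chain node R ∈ conditioning set.
  P5: blocked at chain node R ∈ conditioning set.
  P6: blocked at fork node R ∈ conditioning set.
{R, W} contains no descendant of J and blocks every backdoor path.
Every element of {R, W} is needed (dropping R leaves P6 open; dropping W leaves P2 open), so no proper subset is valid.
Among all size-2 subsets of the eligible variables, only {R, W} blocks every backdoor path, so it is the unique smallest valid adjustment set.

{R, W}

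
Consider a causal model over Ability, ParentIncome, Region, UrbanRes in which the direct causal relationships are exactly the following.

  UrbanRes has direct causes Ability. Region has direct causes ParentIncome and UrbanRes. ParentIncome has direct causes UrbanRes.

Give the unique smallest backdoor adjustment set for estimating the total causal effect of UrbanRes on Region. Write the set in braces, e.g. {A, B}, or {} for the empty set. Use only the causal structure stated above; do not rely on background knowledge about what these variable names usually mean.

Variables eligible for adjustment (non-descendants of UrbanRes, excluding UrbanRes and Region): {Ability}.
Backdoor paths from UrbanRes to Region:
  (none)
With no backdoor paths the empty set already satisfies the criterion, and it is trivially minimal.

{}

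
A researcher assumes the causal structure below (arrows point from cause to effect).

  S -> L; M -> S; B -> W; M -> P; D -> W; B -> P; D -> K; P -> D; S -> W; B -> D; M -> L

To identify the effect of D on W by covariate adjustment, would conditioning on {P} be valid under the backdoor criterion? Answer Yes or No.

No

Backdoor paths from D to W (paths whose first edge points into D):
  P1: D <- B -> P <- M -> S -> W
  P2: D <- B -> P <- M -> L <- S -> W
  P3: D <- B -> W
  P4: D <- P <- B -> W
  P5: D <- P <- M -> S -> W
  P6: D <- P <- M -> L <- S -> W
Condition 1 (no descendant of D in the set): holds — descendants of D are {K, W}; none are in {P}.
Condition 2 (every backdoor path blocked by {P}):
  P1: open — collider(s) P are conditioned on (or have a conditioned descendant) and no non-collider on the path is in the set.
  P2: blocked at collider L (neither it nor any descendant is in the conditioning set).
  P3: open — no interior node is in the conditioning set.
  P4: blocked at chain node P ∈ conditioning set.
  P5: blocked at chain node P ∈ conditioning set.
  P6: blocked at chain node P ∈ conditioning set.
{P} does not satisfy the backdoor criterion.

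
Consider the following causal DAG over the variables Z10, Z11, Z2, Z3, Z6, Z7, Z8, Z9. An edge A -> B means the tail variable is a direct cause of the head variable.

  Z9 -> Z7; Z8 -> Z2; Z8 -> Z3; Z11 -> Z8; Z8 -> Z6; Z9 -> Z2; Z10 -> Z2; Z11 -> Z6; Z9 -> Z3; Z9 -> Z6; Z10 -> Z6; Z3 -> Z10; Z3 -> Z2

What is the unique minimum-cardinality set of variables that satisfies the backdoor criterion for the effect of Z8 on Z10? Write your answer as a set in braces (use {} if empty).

{}

Variables eligible for adjustment (non-descendants of Z8, excluding Z8 and Z10): {Z11, Z7, Z9}.
Backdoor paths from Z8 to Z10:
  P1: Z8 <- Z11 -> Z6 <- Z9 -> Z3 -> Z10
  P2: Z8 <- Z11 -> Z6 <- Z9 -> Z3 -> Z2 <- Z10
  P3: Z8 <- Z11 -> Z6 <- Z9 -> Z2 <- Z3 -> Z10
  P4: Z8 <- Z11 -> Z6 <- Z9 -> Z2 <- Z10
  P5: Z8 <- Z11 -> Z6 <- Z10
Each backdoor path contains an unconditioned collider, so every path is already blocked with the empty conditioning set:
  P1: blocked at collider Z6 (neither it nor any descendant is in the conditioning set).
  P2: blocked at collider Z6 (neither it nor any descendant is in the conditioning set).
  P3: blocked at collider Z6 (neither it nor any descendant is in the conditioning set).
  P4: blocked at collider Z6 (neither it nor any descendant is in the conditioning set).
  P5: blocked at collider Z6 (neither it nor any descendant is in the conditioning set).
The empty set is therefore the unique smallest valid set.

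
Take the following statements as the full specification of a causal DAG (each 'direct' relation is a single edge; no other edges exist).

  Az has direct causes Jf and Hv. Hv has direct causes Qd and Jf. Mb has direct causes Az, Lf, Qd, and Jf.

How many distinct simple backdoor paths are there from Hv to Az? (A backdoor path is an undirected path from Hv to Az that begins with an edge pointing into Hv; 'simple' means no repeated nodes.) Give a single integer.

4

A backdoor path from Hv to Az is any simple undirected path whose first edge points into Hv (i.e. leaves Hv via a parent).
Parents of Hv: {Jf, Qd}.
Enumerating:
  P1: Hv <- Qd -> Mb <- Jf -> Az
  P2: Hv <- Qd -> Mb <- Az
  P3: Hv <- Jf -> Az
  P4: Hv <- Jf -> Mb <- Az
That exhausts the simple backdoor paths. Count: 4.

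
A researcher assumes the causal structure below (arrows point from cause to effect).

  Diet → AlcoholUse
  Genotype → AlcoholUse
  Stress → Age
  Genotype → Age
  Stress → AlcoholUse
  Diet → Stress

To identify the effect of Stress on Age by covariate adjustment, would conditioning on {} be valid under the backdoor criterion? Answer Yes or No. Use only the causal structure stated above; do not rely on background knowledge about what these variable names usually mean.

Backdoor paths from Stress to Age (paths whose first edge points into Stress):
  P1: Stress <- Diet -> AlcoholUse <- Genotype -> Age
Condition 1 (no descendant of Stress in the set): holds — descendants of Stress are {Age, AlcoholUse}; none are in {}.
Condition 2 (every backdoor path blocked by {}):
  P1: blocked at collider AlcoholUse (neither it nor any descendant is in the conditioning set).
{} satisfies the backdoor criterion.

Yes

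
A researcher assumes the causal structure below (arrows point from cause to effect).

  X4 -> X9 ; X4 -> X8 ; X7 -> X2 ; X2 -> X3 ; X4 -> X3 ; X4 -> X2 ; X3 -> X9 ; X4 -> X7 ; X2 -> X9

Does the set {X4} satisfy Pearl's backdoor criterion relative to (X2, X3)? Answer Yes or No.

Backdoor paths from X2 to X3 (paths whose first edge points into X2):
  P1: X2 <- X4 -> X3
  P2: X2 <- X4 -> X9 <- X3
  P3: X2 <- X7 <- X4 -> X3
  P4: X2 <- X7 <- X4 -> X9 <- X3
Condition 1 (no descendant of X2 in the set): holds — descendants of X2 are {X3, X9}; none are in {X4}.
Condition 2 (every backdoor path blocked by {X4}):
  P1: blocked at fork node X4 ∈ conditioning set.
  P2: blocked at fork node X4 ∈ conditioning set.
  P3: blocked at fork node X4 ∈ conditioning set.
  P4: blocked at fork node X4 ∈ conditioning set.
{X4} satisfies the backdoor criterion.

Yes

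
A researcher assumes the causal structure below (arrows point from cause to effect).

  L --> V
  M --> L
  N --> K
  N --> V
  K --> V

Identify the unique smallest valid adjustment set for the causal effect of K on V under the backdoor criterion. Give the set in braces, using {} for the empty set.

{N}

Variables eligible for adjustment (non-descendants of K, excluding K and V): {L, M, N}.
Backdoor paths from K to V:
  P1: K <- N -> V
The empty set is not sufficient: P1 (K <- N -> V) has no collider blocking it and no conditioned non-collider, so it is open.
Try {N}:
  P1: blocked at fork node N ∈ conditioning set.
{N} contains no descendant of K and blocks every backdoor path.
No other singleton works — e.g. {M} leaves P1 open — so {N} is the unique smallest valid adjustment set.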